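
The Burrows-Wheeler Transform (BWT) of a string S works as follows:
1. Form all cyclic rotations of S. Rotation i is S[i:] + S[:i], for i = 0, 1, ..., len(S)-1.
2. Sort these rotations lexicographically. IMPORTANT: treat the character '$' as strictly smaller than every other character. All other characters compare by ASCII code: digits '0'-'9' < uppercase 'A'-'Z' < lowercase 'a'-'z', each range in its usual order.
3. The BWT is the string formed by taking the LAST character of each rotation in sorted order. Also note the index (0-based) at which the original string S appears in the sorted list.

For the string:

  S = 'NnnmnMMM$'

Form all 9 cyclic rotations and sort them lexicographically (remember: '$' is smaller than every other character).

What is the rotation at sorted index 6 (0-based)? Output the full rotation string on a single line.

Answer: nMMM$Nnnm

Derivation:
All 9 rotations (rotation i = S[i:]+S[:i]):
  rot[0] = NnnmnMMM$
  rot[1] = nnmnMMM$N
  rot[2] = nmnMMM$Nn
  rot[3] = mnMMM$Nnn
  rot[4] = nMMM$Nnnm
  rot[5] = MMM$Nnnmn
  rot[6] = MM$NnnmnM
  rot[7] = M$NnnmnMM
  rot[8] = $NnnmnMMM
Sorted (with $ < everything):
  sorted[0] = $NnnmnMMM
  sorted[1] = M$NnnmnMM
  sorted[2] = MM$NnnmnM
  sorted[3] = MMM$Nnnmn
  sorted[4] = NnnmnMMM$
  sorted[5] = mnMMM$Nnn
  sorted[6] = nMMM$Nnnm
  sorted[7] = nmnMMM$Nn
  sorted[8] = nnmnMMM$N
sorted[6] = nMMM$Nnnm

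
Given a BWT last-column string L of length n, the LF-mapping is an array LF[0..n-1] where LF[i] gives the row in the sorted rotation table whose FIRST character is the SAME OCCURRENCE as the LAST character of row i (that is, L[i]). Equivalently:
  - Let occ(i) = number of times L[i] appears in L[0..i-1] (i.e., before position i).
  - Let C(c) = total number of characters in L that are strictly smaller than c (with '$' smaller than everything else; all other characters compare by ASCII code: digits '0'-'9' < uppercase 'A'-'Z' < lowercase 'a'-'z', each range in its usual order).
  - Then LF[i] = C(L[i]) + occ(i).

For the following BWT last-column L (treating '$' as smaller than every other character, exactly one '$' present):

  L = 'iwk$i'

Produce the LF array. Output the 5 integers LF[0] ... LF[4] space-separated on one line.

Char counts: '$':1, 'i':2, 'k':1, 'w':1
C (first-col start): C('$')=0, C('i')=1, C('k')=3, C('w')=4
L[0]='i': occ=0, LF[0]=C('i')+0=1+0=1
L[1]='w': occ=0, LF[1]=C('w')+0=4+0=4
L[2]='k': occ=0, LF[2]=C('k')+0=3+0=3
L[3]='$': occ=0, LF[3]=C('$')+0=0+0=0
L[4]='i': occ=1, LF[4]=C('i')+1=1+1=2

Answer: 1 4 3 0 2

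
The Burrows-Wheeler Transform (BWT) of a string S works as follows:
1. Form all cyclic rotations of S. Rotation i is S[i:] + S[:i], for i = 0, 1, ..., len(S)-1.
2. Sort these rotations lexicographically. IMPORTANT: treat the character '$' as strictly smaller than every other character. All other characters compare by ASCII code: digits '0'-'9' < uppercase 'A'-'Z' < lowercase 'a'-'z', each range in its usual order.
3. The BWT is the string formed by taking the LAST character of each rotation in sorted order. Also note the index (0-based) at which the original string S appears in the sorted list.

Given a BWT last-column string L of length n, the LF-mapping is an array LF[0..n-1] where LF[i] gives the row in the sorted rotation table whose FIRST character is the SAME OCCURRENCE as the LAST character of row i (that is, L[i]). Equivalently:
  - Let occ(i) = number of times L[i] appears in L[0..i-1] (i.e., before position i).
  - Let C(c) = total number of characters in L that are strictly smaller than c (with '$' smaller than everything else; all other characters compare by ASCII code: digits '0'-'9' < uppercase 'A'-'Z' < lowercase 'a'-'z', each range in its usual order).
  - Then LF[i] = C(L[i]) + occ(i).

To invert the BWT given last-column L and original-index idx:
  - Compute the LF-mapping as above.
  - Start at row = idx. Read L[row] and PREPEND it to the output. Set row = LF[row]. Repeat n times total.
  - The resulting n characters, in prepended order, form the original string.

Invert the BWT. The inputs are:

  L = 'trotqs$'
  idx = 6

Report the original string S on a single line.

LF mapping: 5 3 1 6 2 4 0
Walk LF starting at row 6, prepending L[row]:
  step 1: row=6, L[6]='$', prepend. Next row=LF[6]=0
  step 2: row=0, L[0]='t', prepend. Next row=LF[0]=5
  step 3: row=5, L[5]='s', prepend. Next row=LF[5]=4
  step 4: row=4, L[4]='q', prepend. Next row=LF[4]=2
  step 5: row=2, L[2]='o', prepend. Next row=LF[2]=1
  step 6: row=1, L[1]='r', prepend. Next row=LF[1]=3
  step 7: row=3, L[3]='t', prepend. Next row=LF[3]=6
Reversed output: troqst$

Answer: troqst$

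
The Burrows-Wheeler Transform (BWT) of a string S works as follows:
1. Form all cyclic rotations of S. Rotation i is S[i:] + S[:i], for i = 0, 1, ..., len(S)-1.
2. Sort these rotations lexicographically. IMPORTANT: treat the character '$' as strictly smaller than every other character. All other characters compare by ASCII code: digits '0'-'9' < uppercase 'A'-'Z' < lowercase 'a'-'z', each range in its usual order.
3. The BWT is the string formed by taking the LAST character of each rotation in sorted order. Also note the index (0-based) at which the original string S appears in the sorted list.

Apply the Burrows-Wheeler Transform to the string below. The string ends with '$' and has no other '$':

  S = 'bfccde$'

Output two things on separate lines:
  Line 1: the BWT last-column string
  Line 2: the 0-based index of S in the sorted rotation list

All 7 rotations (rotation i = S[i:]+S[:i]):
  rot[0] = bfccde$
  rot[1] = fccde$b
  rot[2] = ccde$bf
  rot[3] = cde$bfc
  rot[4] = de$bfcc
  rot[5] = e$bfccd
  rot[6] = $bfccde
Sorted (with $ < everything):
  sorted[0] = $bfccde  (last char: 'e')
  sorted[1] = bfccde$  (last char: '$')
  sorted[2] = ccde$bf  (last char: 'f')
  sorted[3] = cde$bfc  (last char: 'c')
  sorted[4] = de$bfcc  (last char: 'c')
  sorted[5] = e$bfccd  (last char: 'd')
  sorted[6] = fccde$b  (last char: 'b')
Last column: e$fccdb
Original string S is at sorted index 1

Answer: e$fccdb
1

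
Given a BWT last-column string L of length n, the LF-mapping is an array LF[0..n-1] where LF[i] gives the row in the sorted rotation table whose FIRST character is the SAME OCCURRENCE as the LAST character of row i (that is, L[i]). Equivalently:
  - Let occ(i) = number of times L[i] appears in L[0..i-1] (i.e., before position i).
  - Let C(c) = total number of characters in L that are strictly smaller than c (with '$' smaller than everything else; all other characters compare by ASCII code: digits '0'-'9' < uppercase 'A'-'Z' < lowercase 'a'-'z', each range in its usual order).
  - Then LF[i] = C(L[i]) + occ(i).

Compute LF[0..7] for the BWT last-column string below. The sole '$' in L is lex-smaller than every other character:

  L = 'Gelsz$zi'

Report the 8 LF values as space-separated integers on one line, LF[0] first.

Answer: 1 2 4 5 6 0 7 3

Derivation:
Char counts: '$':1, 'G':1, 'e':1, 'i':1, 'l':1, 's':1, 'z':2
C (first-col start): C('$')=0, C('G')=1, C('e')=2, C('i')=3, C('l')=4, C('s')=5, C('z')=6
L[0]='G': occ=0, LF[0]=C('G')+0=1+0=1
L[1]='e': occ=0, LF[1]=C('e')+0=2+0=2
L[2]='l': occ=0, LF[2]=C('l')+0=4+0=4
L[3]='s': occ=0, LF[3]=C('s')+0=5+0=5
L[4]='z': occ=0, LF[4]=C('z')+0=6+0=6
L[5]='$': occ=0, LF[5]=C('$')+0=0+0=0
L[6]='z': occ=1, LF[6]=C('z')+1=6+1=7
L[7]='i': occ=0, LF[7]=C('i')+0=3+0=3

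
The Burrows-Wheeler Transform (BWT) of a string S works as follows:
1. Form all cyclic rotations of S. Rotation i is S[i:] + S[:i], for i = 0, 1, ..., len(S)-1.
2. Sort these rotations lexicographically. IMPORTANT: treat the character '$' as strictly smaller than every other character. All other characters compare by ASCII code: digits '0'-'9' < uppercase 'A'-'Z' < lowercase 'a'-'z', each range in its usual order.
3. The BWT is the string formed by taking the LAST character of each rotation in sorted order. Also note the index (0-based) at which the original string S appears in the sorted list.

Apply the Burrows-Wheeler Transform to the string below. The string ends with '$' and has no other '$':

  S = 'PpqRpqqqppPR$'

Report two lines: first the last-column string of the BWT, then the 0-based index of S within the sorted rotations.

Answer: Rp$PqpqPRpqqp
2

Derivation:
All 13 rotations (rotation i = S[i:]+S[:i]):
  rot[0] = PpqRpqqqppPR$
  rot[1] = pqRpqqqppPR$P
  rot[2] = qRpqqqppPR$Pp
  rot[3] = RpqqqppPR$Ppq
  rot[4] = pqqqppPR$PpqR
  rot[5] = qqqppPR$PpqRp
  rot[6] = qqppPR$PpqRpq
  rot[7] = qppPR$PpqRpqq
  rot[8] = ppPR$PpqRpqqq
  rot[9] = pPR$PpqRpqqqp
  rot[10] = PR$PpqRpqqqpp
  rot[11] = R$PpqRpqqqppP
  rot[12] = $PpqRpqqqppPR
Sorted (with $ < everything):
  sorted[0] = $PpqRpqqqppPR  (last char: 'R')
  sorted[1] = PR$PpqRpqqqpp  (last char: 'p')
  sorted[2] = PpqRpqqqppPR$  (last char: '$')
  sorted[3] = R$PpqRpqqqppP  (last char: 'P')
  sorted[4] = RpqqqppPR$Ppq  (last char: 'q')
  sorted[5] = pPR$PpqRpqqqp  (last char: 'p')
  sorted[6] = ppPR$PpqRpqqq  (last char: 'q')
  sorted[7] = pqRpqqqppPR$P  (last char: 'P')
  sorted[8] = pqqqppPR$PpqR  (last char: 'R')
  sorted[9] = qRpqqqppPR$Pp  (last char: 'p')
  sorted[10] = qppPR$PpqRpqq  (last char: 'q')
  sorted[11] = qqppPR$PpqRpq  (last char: 'q')
  sorted[12] = qqqppPR$PpqRp  (last char: 'p')
Last column: Rp$PqpqPRpqqp
Original string S is at sorted index 2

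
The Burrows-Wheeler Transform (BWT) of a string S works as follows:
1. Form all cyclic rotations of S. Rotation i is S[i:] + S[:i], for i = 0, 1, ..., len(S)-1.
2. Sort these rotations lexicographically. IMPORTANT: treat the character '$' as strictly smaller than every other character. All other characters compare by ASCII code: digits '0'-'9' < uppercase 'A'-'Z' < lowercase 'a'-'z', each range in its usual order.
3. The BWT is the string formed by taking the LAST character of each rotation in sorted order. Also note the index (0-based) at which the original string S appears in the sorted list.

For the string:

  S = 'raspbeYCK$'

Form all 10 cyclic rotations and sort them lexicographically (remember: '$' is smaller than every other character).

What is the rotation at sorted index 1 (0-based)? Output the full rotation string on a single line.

All 10 rotations (rotation i = S[i:]+S[:i]):
  rot[0] = raspbeYCK$
  rot[1] = aspbeYCK$r
  rot[2] = spbeYCK$ra
  rot[3] = pbeYCK$ras
  rot[4] = beYCK$rasp
  rot[5] = eYCK$raspb
  rot[6] = YCK$raspbe
  rot[7] = CK$raspbeY
  rot[8] = K$raspbeYC
  rot[9] = $raspbeYCK
Sorted (with $ < everything):
  sorted[0] = $raspbeYCK
  sorted[1] = CK$raspbeY
  sorted[2] = K$raspbeYC
  sorted[3] = YCK$raspbe
  sorted[4] = aspbeYCK$r
  sorted[5] = beYCK$rasp
  sorted[6] = eYCK$raspb
  sorted[7] = pbeYCK$ras
  sorted[8] = raspbeYCK$
  sorted[9] = spbeYCK$ra
sorted[1] = CK$raspbeY

Answer: CK$raspbeY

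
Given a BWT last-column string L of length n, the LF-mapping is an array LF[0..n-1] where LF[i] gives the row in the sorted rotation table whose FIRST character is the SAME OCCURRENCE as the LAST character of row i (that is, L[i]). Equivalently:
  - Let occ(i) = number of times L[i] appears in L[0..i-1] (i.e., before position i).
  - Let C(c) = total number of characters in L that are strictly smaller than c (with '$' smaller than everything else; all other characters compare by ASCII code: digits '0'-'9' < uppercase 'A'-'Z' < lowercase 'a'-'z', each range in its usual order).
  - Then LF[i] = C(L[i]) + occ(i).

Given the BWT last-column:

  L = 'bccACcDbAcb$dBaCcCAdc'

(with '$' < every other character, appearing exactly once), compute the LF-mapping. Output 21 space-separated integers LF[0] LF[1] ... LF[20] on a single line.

Char counts: '$':1, 'A':3, 'B':1, 'C':3, 'D':1, 'a':1, 'b':3, 'c':6, 'd':2
C (first-col start): C('$')=0, C('A')=1, C('B')=4, C('C')=5, C('D')=8, C('a')=9, C('b')=10, C('c')=13, C('d')=19
L[0]='b': occ=0, LF[0]=C('b')+0=10+0=10
L[1]='c': occ=0, LF[1]=C('c')+0=13+0=13
L[2]='c': occ=1, LF[2]=C('c')+1=13+1=14
L[3]='A': occ=0, LF[3]=C('A')+0=1+0=1
L[4]='C': occ=0, LF[4]=C('C')+0=5+0=5
L[5]='c': occ=2, LF[5]=C('c')+2=13+2=15
L[6]='D': occ=0, LF[6]=C('D')+0=8+0=8
L[7]='b': occ=1, LF[7]=C('b')+1=10+1=11
L[8]='A': occ=1, LF[8]=C('A')+1=1+1=2
L[9]='c': occ=3, LF[9]=C('c')+3=13+3=16
L[10]='b': occ=2, LF[10]=C('b')+2=10+2=12
L[11]='$': occ=0, LF[11]=C('$')+0=0+0=0
L[12]='d': occ=0, LF[12]=C('d')+0=19+0=19
L[13]='B': occ=0, LF[13]=C('B')+0=4+0=4
L[14]='a': occ=0, LF[14]=C('a')+0=9+0=9
L[15]='C': occ=1, LF[15]=C('C')+1=5+1=6
L[16]='c': occ=4, LF[16]=C('c')+4=13+4=17
L[17]='C': occ=2, LF[17]=C('C')+2=5+2=7
L[18]='A': occ=2, LF[18]=C('A')+2=1+2=3
L[19]='d': occ=1, LF[19]=C('d')+1=19+1=20
L[20]='c': occ=5, LF[20]=C('c')+5=13+5=18

Answer: 10 13 14 1 5 15 8 11 2 16 12 0 19 4 9 6 17 7 3 20 18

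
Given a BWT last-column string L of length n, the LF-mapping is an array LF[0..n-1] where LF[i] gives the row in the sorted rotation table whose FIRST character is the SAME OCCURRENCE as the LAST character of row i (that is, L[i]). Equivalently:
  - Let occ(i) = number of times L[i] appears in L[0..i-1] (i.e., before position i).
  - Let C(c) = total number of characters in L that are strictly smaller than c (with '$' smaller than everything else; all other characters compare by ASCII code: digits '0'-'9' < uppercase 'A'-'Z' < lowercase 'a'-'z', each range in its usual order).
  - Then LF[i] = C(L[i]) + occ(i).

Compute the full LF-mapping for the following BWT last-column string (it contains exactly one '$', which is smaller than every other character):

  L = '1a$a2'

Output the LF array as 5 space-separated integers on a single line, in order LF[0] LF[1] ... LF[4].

Answer: 1 3 0 4 2

Derivation:
Char counts: '$':1, '1':1, '2':1, 'a':2
C (first-col start): C('$')=0, C('1')=1, C('2')=2, C('a')=3
L[0]='1': occ=0, LF[0]=C('1')+0=1+0=1
L[1]='a': occ=0, LF[1]=C('a')+0=3+0=3
L[2]='$': occ=0, LF[2]=C('$')+0=0+0=0
L[3]='a': occ=1, LF[3]=C('a')+1=3+1=4
L[4]='2': occ=0, LF[4]=C('2')+0=2+0=2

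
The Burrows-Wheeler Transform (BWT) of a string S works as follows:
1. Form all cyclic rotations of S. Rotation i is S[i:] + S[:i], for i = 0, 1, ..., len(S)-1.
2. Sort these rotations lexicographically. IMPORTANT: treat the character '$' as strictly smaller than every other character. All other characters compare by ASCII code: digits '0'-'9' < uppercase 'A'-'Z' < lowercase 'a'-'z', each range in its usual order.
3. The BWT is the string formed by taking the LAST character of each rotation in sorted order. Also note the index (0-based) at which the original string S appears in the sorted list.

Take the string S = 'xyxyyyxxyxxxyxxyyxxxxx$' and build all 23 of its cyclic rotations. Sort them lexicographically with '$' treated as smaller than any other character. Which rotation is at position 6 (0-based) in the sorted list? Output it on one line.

Answer: xxxyxxyyxxxxx$xyxyyyxxy

Derivation:
All 23 rotations (rotation i = S[i:]+S[:i]):
  rot[0] = xyxyyyxxyxxxyxxyyxxxxx$
  rot[1] = yxyyyxxyxxxyxxyyxxxxx$x
  rot[2] = xyyyxxyxxxyxxyyxxxxx$xy
  rot[3] = yyyxxyxxxyxxyyxxxxx$xyx
  rot[4] = yyxxyxxxyxxyyxxxxx$xyxy
  rot[5] = yxxyxxxyxxyyxxxxx$xyxyy
  rot[6] = xxyxxxyxxyyxxxxx$xyxyyy
  rot[7] = xyxxxyxxyyxxxxx$xyxyyyx
  rot[8] = yxxxyxxyyxxxxx$xyxyyyxx
  rot[9] = xxxyxxyyxxxxx$xyxyyyxxy
  rot[10] = xxyxxyyxxxxx$xyxyyyxxyx
  rot[11] = xyxxyyxxxxx$xyxyyyxxyxx
  rot[12] = yxxyyxxxxx$xyxyyyxxyxxx
  rot[13] = xxyyxxxxx$xyxyyyxxyxxxy
  rot[14] = xyyxxxxx$xyxyyyxxyxxxyx
  rot[15] = yyxxxxx$xyxyyyxxyxxxyxx
  rot[16] = yxxxxx$xyxyyyxxyxxxyxxy
  rot[17] = xxxxx$xyxyyyxxyxxxyxxyy
  rot[18] = xxxx$xyxyyyxxyxxxyxxyyx
  rot[19] = xxx$xyxyyyxxyxxxyxxyyxx
  rot[20] = xx$xyxyyyxxyxxxyxxyyxxx
  rot[21] = x$xyxyyyxxyxxxyxxyyxxxx
  rot[22] = $xyxyyyxxyxxxyxxyyxxxxx
Sorted (with $ < everything):
  sorted[0] = $xyxyyyxxyxxxyxxyyxxxxx
  sorted[1] = x$xyxyyyxxyxxxyxxyyxxxx
  sorted[2] = xx$xyxyyyxxyxxxyxxyyxxx
  sorted[3] = xxx$xyxyyyxxyxxxyxxyyxx
  sorted[4] = xxxx$xyxyyyxxyxxxyxxyyx
  sorted[5] = xxxxx$xyxyyyxxyxxxyxxyy
  sorted[6] = xxxyxxyyxxxxx$xyxyyyxxy
  sorted[7] = xxyxxxyxxyyxxxxx$xyxyyy
  sorted[8] = xxyxxyyxxxxx$xyxyyyxxyx
  sorted[9] = xxyyxxxxx$xyxyyyxxyxxxy
  sorted[10] = xyxxxyxxyyxxxxx$xyxyyyx
  sorted[11] = xyxxyyxxxxx$xyxyyyxxyxx
  sorted[12] = xyxyyyxxyxxxyxxyyxxxxx$
  sorted[13] = xyyxxxxx$xyxyyyxxyxxxyx
  sorted[14] = xyyyxxyxxxyxxyyxxxxx$xy
  sorted[15] = yxxxxx$xyxyyyxxyxxxyxxy
  sorted[16] = yxxxyxxyyxxxxx$xyxyyyxx
  sorted[17] = yxxyxxxyxxyyxxxxx$xyxyy
  sorted[18] = yxxyyxxxxx$xyxyyyxxyxxx
  sorted[19] = yxyyyxxyxxxyxxyyxxxxx$x
  sorted[20] = yyxxxxx$xyxyyyxxyxxxyxx
  sorted[21] = yyxxyxxxyxxyyxxxxx$xyxy
  sorted[22] = yyyxxyxxxyxxyyxxxxx$xyx
sorted[6] = xxxyxxyyxxxxx$xyxyyyxxy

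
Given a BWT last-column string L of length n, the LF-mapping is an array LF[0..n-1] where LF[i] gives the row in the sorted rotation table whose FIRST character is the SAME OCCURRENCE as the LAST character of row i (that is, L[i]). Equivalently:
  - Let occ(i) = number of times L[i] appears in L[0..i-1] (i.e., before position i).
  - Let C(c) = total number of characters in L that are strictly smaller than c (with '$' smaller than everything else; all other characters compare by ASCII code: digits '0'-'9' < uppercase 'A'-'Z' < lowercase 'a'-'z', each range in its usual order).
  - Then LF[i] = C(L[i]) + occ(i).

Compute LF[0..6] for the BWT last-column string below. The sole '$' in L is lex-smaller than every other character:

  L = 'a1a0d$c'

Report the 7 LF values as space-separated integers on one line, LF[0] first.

Answer: 3 2 4 1 6 0 5

Derivation:
Char counts: '$':1, '0':1, '1':1, 'a':2, 'c':1, 'd':1
C (first-col start): C('$')=0, C('0')=1, C('1')=2, C('a')=3, C('c')=5, C('d')=6
L[0]='a': occ=0, LF[0]=C('a')+0=3+0=3
L[1]='1': occ=0, LF[1]=C('1')+0=2+0=2
L[2]='a': occ=1, LF[2]=C('a')+1=3+1=4
L[3]='0': occ=0, LF[3]=C('0')+0=1+0=1
L[4]='d': occ=0, LF[4]=C('d')+0=6+0=6
L[5]='$': occ=0, LF[5]=C('$')+0=0+0=0
L[6]='c': occ=0, LF[6]=C('c')+0=5+0=5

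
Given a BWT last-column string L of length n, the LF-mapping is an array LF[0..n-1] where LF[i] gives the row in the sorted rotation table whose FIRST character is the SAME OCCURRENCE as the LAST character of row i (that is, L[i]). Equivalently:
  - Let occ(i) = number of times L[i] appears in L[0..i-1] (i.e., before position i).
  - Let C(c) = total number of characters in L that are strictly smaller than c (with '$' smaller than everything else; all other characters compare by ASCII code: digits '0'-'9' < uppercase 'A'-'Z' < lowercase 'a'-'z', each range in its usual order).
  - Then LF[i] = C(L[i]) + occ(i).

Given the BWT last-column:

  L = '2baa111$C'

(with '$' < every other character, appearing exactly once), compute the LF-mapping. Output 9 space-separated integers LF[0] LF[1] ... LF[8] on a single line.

Answer: 4 8 6 7 1 2 3 0 5

Derivation:
Char counts: '$':1, '1':3, '2':1, 'C':1, 'a':2, 'b':1
C (first-col start): C('$')=0, C('1')=1, C('2')=4, C('C')=5, C('a')=6, C('b')=8
L[0]='2': occ=0, LF[0]=C('2')+0=4+0=4
L[1]='b': occ=0, LF[1]=C('b')+0=8+0=8
L[2]='a': occ=0, LF[2]=C('a')+0=6+0=6
L[3]='a': occ=1, LF[3]=C('a')+1=6+1=7
L[4]='1': occ=0, LF[4]=C('1')+0=1+0=1
L[5]='1': occ=1, LF[5]=C('1')+1=1+1=2
L[6]='1': occ=2, LF[6]=C('1')+2=1+2=3
L[7]='$': occ=0, LF[7]=C('$')+0=0+0=0
L[8]='C': occ=0, LF[8]=C('C')+0=5+0=5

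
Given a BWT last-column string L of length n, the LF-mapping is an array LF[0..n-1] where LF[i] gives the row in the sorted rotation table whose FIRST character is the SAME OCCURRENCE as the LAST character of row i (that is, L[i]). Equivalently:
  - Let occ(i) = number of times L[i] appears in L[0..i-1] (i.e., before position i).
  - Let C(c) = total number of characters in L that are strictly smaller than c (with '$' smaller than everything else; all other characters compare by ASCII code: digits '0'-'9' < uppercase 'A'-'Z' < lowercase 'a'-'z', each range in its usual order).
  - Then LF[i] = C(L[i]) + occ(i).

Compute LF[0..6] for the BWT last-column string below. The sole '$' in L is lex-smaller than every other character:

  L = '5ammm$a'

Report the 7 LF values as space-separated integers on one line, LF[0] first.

Char counts: '$':1, '5':1, 'a':2, 'm':3
C (first-col start): C('$')=0, C('5')=1, C('a')=2, C('m')=4
L[0]='5': occ=0, LF[0]=C('5')+0=1+0=1
L[1]='a': occ=0, LF[1]=C('a')+0=2+0=2
L[2]='m': occ=0, LF[2]=C('m')+0=4+0=4
L[3]='m': occ=1, LF[3]=C('m')+1=4+1=5
L[4]='m': occ=2, LF[4]=C('m')+2=4+2=6
L[5]='$': occ=0, LF[5]=C('$')+0=0+0=0
L[6]='a': occ=1, LF[6]=C('a')+1=2+1=3

Answer: 1 2 4 5 6 0 3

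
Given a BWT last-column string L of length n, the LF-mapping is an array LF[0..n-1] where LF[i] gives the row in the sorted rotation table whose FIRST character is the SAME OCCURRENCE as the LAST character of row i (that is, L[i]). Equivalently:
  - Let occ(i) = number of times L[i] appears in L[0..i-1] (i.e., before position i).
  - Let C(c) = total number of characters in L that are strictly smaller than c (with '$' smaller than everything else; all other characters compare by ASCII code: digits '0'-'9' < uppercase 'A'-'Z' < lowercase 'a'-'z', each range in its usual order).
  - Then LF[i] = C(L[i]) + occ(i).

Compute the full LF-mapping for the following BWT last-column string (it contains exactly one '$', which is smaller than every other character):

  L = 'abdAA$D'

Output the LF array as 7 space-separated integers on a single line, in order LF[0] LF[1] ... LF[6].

Answer: 4 5 6 1 2 0 3

Derivation:
Char counts: '$':1, 'A':2, 'D':1, 'a':1, 'b':1, 'd':1
C (first-col start): C('$')=0, C('A')=1, C('D')=3, C('a')=4, C('b')=5, C('d')=6
L[0]='a': occ=0, LF[0]=C('a')+0=4+0=4
L[1]='b': occ=0, LF[1]=C('b')+0=5+0=5
L[2]='d': occ=0, LF[2]=C('d')+0=6+0=6
L[3]='A': occ=0, LF[3]=C('A')+0=1+0=1
L[4]='A': occ=1, LF[4]=C('A')+1=1+1=2
L[5]='$': occ=0, LF[5]=C('$')+0=0+0=0
L[6]='D': occ=0, LF[6]=C('D')+0=3+0=3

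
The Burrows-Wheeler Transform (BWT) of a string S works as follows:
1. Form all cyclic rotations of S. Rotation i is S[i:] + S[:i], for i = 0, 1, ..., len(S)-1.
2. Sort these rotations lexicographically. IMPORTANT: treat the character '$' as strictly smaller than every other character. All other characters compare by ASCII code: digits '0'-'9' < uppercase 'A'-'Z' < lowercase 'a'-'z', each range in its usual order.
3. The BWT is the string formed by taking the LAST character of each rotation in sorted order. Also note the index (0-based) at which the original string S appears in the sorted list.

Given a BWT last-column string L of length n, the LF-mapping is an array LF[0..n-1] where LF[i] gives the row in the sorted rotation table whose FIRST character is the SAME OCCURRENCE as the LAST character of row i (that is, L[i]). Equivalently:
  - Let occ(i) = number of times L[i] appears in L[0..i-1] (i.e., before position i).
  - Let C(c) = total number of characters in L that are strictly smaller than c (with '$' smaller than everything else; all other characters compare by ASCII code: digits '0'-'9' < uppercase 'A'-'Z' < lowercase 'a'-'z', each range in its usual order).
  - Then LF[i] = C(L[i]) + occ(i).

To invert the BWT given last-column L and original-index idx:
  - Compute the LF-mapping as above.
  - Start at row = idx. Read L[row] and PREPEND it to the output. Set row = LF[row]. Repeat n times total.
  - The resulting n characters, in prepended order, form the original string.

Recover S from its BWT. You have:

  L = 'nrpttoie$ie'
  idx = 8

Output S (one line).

Answer: repetition$

Derivation:
LF mapping: 5 8 7 9 10 6 3 1 0 4 2
Walk LF starting at row 8, prepending L[row]:
  step 1: row=8, L[8]='$', prepend. Next row=LF[8]=0
  step 2: row=0, L[0]='n', prepend. Next row=LF[0]=5
  step 3: row=5, L[5]='o', prepend. Next row=LF[5]=6
  step 4: row=6, L[6]='i', prepend. Next row=LF[6]=3
  step 5: row=3, L[3]='t', prepend. Next row=LF[3]=9
  step 6: row=9, L[9]='i', prepend. Next row=LF[9]=4
  step 7: row=4, L[4]='t', prepend. Next row=LF[4]=10
  step 8: row=10, L[10]='e', prepend. Next row=LF[10]=2
  step 9: row=2, L[2]='p', prepend. Next row=LF[2]=7
  step 10: row=7, L[7]='e', prepend. Next row=LF[7]=1
  step 11: row=1, L[1]='r', prepend. Next row=LF[1]=8
Reversed output: repetition$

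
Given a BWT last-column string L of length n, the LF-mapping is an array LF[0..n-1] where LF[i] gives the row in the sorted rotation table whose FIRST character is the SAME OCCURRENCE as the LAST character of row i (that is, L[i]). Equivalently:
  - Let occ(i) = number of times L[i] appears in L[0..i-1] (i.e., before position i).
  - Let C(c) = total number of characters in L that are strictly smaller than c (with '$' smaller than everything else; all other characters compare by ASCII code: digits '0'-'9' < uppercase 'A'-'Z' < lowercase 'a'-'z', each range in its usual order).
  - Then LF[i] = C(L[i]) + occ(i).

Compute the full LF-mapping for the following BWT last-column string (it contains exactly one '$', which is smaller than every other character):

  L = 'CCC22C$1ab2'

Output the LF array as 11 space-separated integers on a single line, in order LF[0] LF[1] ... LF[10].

Answer: 5 6 7 2 3 8 0 1 9 10 4

Derivation:
Char counts: '$':1, '1':1, '2':3, 'C':4, 'a':1, 'b':1
C (first-col start): C('$')=0, C('1')=1, C('2')=2, C('C')=5, C('a')=9, C('b')=10
L[0]='C': occ=0, LF[0]=C('C')+0=5+0=5
L[1]='C': occ=1, LF[1]=C('C')+1=5+1=6
L[2]='C': occ=2, LF[2]=C('C')+2=5+2=7
L[3]='2': occ=0, LF[3]=C('2')+0=2+0=2
L[4]='2': occ=1, LF[4]=C('2')+1=2+1=3
L[5]='C': occ=3, LF[5]=C('C')+3=5+3=8
L[6]='$': occ=0, LF[6]=C('$')+0=0+0=0
L[7]='1': occ=0, LF[7]=C('1')+0=1+0=1
L[8]='a': occ=0, LF[8]=C('a')+0=9+0=9
L[9]='b': occ=0, LF[9]=C('b')+0=10+0=10
L[10]='2': occ=2, LF[10]=C('2')+2=2+2=4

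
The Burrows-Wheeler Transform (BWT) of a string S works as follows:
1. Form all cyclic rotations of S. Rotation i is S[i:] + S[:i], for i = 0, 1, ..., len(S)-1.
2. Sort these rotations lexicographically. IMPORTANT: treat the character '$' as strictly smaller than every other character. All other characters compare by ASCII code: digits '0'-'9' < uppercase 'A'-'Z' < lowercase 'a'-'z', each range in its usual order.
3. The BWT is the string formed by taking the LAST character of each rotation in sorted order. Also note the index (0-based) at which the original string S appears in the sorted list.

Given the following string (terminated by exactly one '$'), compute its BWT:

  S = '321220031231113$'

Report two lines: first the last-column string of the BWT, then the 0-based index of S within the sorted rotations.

All 16 rotations (rotation i = S[i:]+S[:i]):
  rot[0] = 321220031231113$
  rot[1] = 21220031231113$3
  rot[2] = 1220031231113$32
  rot[3] = 220031231113$321
  rot[4] = 20031231113$3212
  rot[5] = 0031231113$32122
  rot[6] = 031231113$321220
  rot[7] = 31231113$3212200
  rot[8] = 1231113$32122003
  rot[9] = 231113$321220031
  rot[10] = 31113$3212200312
  rot[11] = 1113$32122003123
  rot[12] = 113$321220031231
  rot[13] = 13$3212200312311
  rot[14] = 3$32122003123111
  rot[15] = $321220031231113
Sorted (with $ < everything):
  sorted[0] = $321220031231113  (last char: '3')
  sorted[1] = 0031231113$32122  (last char: '2')
  sorted[2] = 031231113$321220  (last char: '0')
  sorted[3] = 1113$32122003123  (last char: '3')
  sorted[4] = 113$321220031231  (last char: '1')
  sorted[5] = 1220031231113$32  (last char: '2')
  sorted[6] = 1231113$32122003  (last char: '3')
  sorted[7] = 13$3212200312311  (last char: '1')
  sorted[8] = 20031231113$3212  (last char: '2')
  sorted[9] = 21220031231113$3  (last char: '3')
  sorted[10] = 220031231113$321  (last char: '1')
  sorted[11] = 231113$321220031  (last char: '1')
  sorted[12] = 3$32122003123111  (last char: '1')
  sorted[13] = 31113$3212200312  (last char: '2')
  sorted[14] = 31231113$3212200  (last char: '0')
  sorted[15] = 321220031231113$  (last char: '$')
Last column: 320312312311120$
Original string S is at sorted index 15

Answer: 320312312311120$
15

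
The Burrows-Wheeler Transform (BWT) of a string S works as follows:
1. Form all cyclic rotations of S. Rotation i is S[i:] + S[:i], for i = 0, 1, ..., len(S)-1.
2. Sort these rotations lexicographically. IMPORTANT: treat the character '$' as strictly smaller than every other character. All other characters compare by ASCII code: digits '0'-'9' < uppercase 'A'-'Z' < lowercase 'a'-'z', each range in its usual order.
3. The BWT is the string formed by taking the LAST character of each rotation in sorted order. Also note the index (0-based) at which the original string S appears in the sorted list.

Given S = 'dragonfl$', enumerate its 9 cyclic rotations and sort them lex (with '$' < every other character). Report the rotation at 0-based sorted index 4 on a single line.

All 9 rotations (rotation i = S[i:]+S[:i]):
  rot[0] = dragonfl$
  rot[1] = ragonfl$d
  rot[2] = agonfl$dr
  rot[3] = gonfl$dra
  rot[4] = onfl$drag
  rot[5] = nfl$drago
  rot[6] = fl$dragon
  rot[7] = l$dragonf
  rot[8] = $dragonfl
Sorted (with $ < everything):
  sorted[0] = $dragonfl
  sorted[1] = agonfl$dr
  sorted[2] = dragonfl$
  sorted[3] = fl$dragon
  sorted[4] = gonfl$dra
  sorted[5] = l$dragonf
  sorted[6] = nfl$drago
  sorted[7] = onfl$drag
  sorted[8] = ragonfl$d
sorted[4] = gonfl$dra

Answer: gonfl$dra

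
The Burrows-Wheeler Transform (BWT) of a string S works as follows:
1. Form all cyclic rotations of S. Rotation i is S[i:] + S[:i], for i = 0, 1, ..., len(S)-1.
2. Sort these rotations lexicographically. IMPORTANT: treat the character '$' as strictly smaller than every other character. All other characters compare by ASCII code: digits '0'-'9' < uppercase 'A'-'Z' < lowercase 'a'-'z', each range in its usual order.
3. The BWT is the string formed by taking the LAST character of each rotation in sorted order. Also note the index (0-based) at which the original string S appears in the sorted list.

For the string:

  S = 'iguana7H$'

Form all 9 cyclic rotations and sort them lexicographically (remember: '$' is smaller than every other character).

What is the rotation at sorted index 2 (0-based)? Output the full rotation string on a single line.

All 9 rotations (rotation i = S[i:]+S[:i]):
  rot[0] = iguana7H$
  rot[1] = guana7H$i
  rot[2] = uana7H$ig
  rot[3] = ana7H$igu
  rot[4] = na7H$igua
  rot[5] = a7H$iguan
  rot[6] = 7H$iguana
  rot[7] = H$iguana7
  rot[8] = $iguana7H
Sorted (with $ < everything):
  sorted[0] = $iguana7H
  sorted[1] = 7H$iguana
  sorted[2] = H$iguana7
  sorted[3] = a7H$iguan
  sorted[4] = ana7H$igu
  sorted[5] = guana7H$i
  sorted[6] = iguana7H$
  sorted[7] = na7H$igua
  sorted[8] = uana7H$ig
sorted[2] = H$iguana7

Answer: H$iguana7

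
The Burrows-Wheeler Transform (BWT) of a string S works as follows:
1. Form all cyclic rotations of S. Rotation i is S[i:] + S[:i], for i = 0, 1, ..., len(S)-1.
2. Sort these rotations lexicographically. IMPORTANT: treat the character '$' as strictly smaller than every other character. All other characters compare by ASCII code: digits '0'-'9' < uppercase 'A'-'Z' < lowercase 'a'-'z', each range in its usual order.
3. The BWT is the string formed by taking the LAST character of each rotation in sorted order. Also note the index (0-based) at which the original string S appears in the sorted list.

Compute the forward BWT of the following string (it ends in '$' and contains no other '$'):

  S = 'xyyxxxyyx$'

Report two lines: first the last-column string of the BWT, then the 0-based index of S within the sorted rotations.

Answer: xyyxx$yyxx
5

Derivation:
All 10 rotations (rotation i = S[i:]+S[:i]):
  rot[0] = xyyxxxyyx$
  rot[1] = yyxxxyyx$x
  rot[2] = yxxxyyx$xy
  rot[3] = xxxyyx$xyy
  rot[4] = xxyyx$xyyx
  rot[5] = xyyx$xyyxx
  rot[6] = yyx$xyyxxx
  rot[7] = yx$xyyxxxy
  rot[8] = x$xyyxxxyy
  rot[9] = $xyyxxxyyx
Sorted (with $ < everything):
  sorted[0] = $xyyxxxyyx  (last char: 'x')
  sorted[1] = x$xyyxxxyy  (last char: 'y')
  sorted[2] = xxxyyx$xyy  (last char: 'y')
  sorted[3] = xxyyx$xyyx  (last char: 'x')
  sorted[4] = xyyx$xyyxx  (last char: 'x')
  sorted[5] = xyyxxxyyx$  (last char: '$')
  sorted[6] = yx$xyyxxxy  (last char: 'y')
  sorted[7] = yxxxyyx$xy  (last char: 'y')
  sorted[8] = yyx$xyyxxx  (last char: 'x')
  sorted[9] = yyxxxyyx$x  (last char: 'x')
Last column: xyyxx$yyxx
Original string S is at sorted index 5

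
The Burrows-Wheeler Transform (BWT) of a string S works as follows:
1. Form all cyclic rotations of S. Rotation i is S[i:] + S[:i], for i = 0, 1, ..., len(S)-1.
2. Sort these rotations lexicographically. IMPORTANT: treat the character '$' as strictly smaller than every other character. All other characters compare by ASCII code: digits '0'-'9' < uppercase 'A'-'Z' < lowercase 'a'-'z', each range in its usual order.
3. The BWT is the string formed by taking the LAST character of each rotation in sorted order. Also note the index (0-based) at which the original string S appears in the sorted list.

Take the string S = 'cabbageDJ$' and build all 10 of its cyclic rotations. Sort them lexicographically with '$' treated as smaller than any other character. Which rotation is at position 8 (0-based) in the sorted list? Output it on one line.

Answer: eDJ$cabbag

Derivation:
All 10 rotations (rotation i = S[i:]+S[:i]):
  rot[0] = cabbageDJ$
  rot[1] = abbageDJ$c
  rot[2] = bbageDJ$ca
  rot[3] = bageDJ$cab
  rot[4] = ageDJ$cabb
  rot[5] = geDJ$cabba
  rot[6] = eDJ$cabbag
  rot[7] = DJ$cabbage
  rot[8] = J$cabbageD
  rot[9] = $cabbageDJ
Sorted (with $ < everything):
  sorted[0] = $cabbageDJ
  sorted[1] = DJ$cabbage
  sorted[2] = J$cabbageD
  sorted[3] = abbageDJ$c
  sorted[4] = ageDJ$cabb
  sorted[5] = bageDJ$cab
  sorted[6] = bbageDJ$ca
  sorted[7] = cabbageDJ$
  sorted[8] = eDJ$cabbag
  sorted[9] = geDJ$cabba
sorted[8] = eDJ$cabbag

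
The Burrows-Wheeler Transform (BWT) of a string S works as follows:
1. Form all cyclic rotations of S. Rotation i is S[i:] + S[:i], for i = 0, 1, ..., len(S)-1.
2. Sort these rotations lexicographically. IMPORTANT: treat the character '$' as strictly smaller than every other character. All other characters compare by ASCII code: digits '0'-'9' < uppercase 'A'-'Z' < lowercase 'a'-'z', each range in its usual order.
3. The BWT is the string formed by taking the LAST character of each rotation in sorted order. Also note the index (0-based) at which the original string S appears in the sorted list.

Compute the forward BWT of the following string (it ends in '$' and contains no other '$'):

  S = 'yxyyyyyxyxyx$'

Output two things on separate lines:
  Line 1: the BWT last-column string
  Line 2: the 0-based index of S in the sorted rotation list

All 13 rotations (rotation i = S[i:]+S[:i]):
  rot[0] = yxyyyyyxyxyx$
  rot[1] = xyyyyyxyxyx$y
  rot[2] = yyyyyxyxyx$yx
  rot[3] = yyyyxyxyx$yxy
  rot[4] = yyyxyxyx$yxyy
  rot[5] = yyxyxyx$yxyyy
  rot[6] = yxyxyx$yxyyyy
  rot[7] = xyxyx$yxyyyyy
  rot[8] = yxyx$yxyyyyyx
  rot[9] = xyx$yxyyyyyxy
  rot[10] = yx$yxyyyyyxyx
  rot[11] = x$yxyyyyyxyxy
  rot[12] = $yxyyyyyxyxyx
Sorted (with $ < everything):
  sorted[0] = $yxyyyyyxyxyx  (last char: 'x')
  sorted[1] = x$yxyyyyyxyxy  (last char: 'y')
  sorted[2] = xyx$yxyyyyyxy  (last char: 'y')
  sorted[3] = xyxyx$yxyyyyy  (last char: 'y')
  sorted[4] = xyyyyyxyxyx$y  (last char: 'y')
  sorted[5] = yx$yxyyyyyxyx  (last char: 'x')
  sorted[6] = yxyx$yxyyyyyx  (last char: 'x')
  sorted[7] = yxyxyx$yxyyyy  (last char: 'y')
  sorted[8] = yxyyyyyxyxyx$  (last char: '$')
  sorted[9] = yyxyxyx$yxyyy  (last char: 'y')
  sorted[10] = yyyxyxyx$yxyy  (last char: 'y')
  sorted[11] = yyyyxyxyx$yxy  (last char: 'y')
  sorted[12] = yyyyyxyxyx$yx  (last char: 'x')
Last column: xyyyyxxy$yyyx
Original string S is at sorted index 8

Answer: xyyyyxxy$yyyx
8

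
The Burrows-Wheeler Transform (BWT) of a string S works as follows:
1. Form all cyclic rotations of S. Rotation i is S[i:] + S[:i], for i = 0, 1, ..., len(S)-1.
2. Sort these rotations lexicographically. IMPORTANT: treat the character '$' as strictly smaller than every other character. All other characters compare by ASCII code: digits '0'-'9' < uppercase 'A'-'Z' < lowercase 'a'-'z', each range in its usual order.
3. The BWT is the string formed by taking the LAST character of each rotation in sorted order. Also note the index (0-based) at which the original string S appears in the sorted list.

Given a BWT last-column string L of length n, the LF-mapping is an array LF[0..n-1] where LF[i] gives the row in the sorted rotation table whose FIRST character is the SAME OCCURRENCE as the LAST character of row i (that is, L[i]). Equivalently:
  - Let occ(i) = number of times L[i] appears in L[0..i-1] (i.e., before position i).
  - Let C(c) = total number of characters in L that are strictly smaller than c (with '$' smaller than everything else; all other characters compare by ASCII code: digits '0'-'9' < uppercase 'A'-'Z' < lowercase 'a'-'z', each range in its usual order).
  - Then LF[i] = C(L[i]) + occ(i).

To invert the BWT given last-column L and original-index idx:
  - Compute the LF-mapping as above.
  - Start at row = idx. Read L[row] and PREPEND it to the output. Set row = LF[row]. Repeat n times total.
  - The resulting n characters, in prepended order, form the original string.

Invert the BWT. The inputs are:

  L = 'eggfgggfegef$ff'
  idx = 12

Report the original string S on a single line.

LF mapping: 1 9 10 4 11 12 13 5 2 14 3 6 0 7 8
Walk LF starting at row 12, prepending L[row]:
  step 1: row=12, L[12]='$', prepend. Next row=LF[12]=0
  step 2: row=0, L[0]='e', prepend. Next row=LF[0]=1
  step 3: row=1, L[1]='g', prepend. Next row=LF[1]=9
  step 4: row=9, L[9]='g', prepend. Next row=LF[9]=14
  step 5: row=14, L[14]='f', prepend. Next row=LF[14]=8
  step 6: row=8, L[8]='e', prepend. Next row=LF[8]=2
  step 7: row=2, L[2]='g', prepend. Next row=LF[2]=10
  step 8: row=10, L[10]='e', prepend. Next row=LF[10]=3
  step 9: row=3, L[3]='f', prepend. Next row=LF[3]=4
  step 10: row=4, L[4]='g', prepend. Next row=LF[4]=11
  step 11: row=11, L[11]='f', prepend. Next row=LF[11]=6
  step 12: row=6, L[6]='g', prepend. Next row=LF[6]=13
  step 13: row=13, L[13]='f', prepend. Next row=LF[13]=7
  step 14: row=7, L[7]='f', prepend. Next row=LF[7]=5
  step 15: row=5, L[5]='g', prepend. Next row=LF[5]=12
Reversed output: gffgfgfegefgge$

Answer: gffgfgfegefgge$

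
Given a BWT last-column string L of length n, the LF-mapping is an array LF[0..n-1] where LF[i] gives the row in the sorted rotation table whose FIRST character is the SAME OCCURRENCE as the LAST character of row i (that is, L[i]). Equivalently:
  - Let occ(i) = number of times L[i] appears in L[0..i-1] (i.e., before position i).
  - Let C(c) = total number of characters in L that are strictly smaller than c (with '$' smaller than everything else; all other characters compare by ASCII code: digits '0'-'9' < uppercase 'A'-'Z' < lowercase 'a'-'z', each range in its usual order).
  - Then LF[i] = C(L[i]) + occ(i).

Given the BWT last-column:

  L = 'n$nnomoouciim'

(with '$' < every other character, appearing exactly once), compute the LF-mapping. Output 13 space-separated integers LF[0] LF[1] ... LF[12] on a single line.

Answer: 6 0 7 8 9 4 10 11 12 1 2 3 5

Derivation:
Char counts: '$':1, 'c':1, 'i':2, 'm':2, 'n':3, 'o':3, 'u':1
C (first-col start): C('$')=0, C('c')=1, C('i')=2, C('m')=4, C('n')=6, C('o')=9, C('u')=12
L[0]='n': occ=0, LF[0]=C('n')+0=6+0=6
L[1]='$': occ=0, LF[1]=C('$')+0=0+0=0
L[2]='n': occ=1, LF[2]=C('n')+1=6+1=7
L[3]='n': occ=2, LF[3]=C('n')+2=6+2=8
L[4]='o': occ=0, LF[4]=C('o')+0=9+0=9
L[5]='m': occ=0, LF[5]=C('m')+0=4+0=4
L[6]='o': occ=1, LF[6]=C('o')+1=9+1=10
L[7]='o': occ=2, LF[7]=C('o')+2=9+2=11
L[8]='u': occ=0, LF[8]=C('u')+0=12+0=12
L[9]='c': occ=0, LF[9]=C('c')+0=1+0=1
L[10]='i': occ=0, LF[10]=C('i')+0=2+0=2
L[11]='i': occ=1, LF[11]=C('i')+1=2+1=3
L[12]='m': occ=1, LF[12]=C('m')+1=4+1=5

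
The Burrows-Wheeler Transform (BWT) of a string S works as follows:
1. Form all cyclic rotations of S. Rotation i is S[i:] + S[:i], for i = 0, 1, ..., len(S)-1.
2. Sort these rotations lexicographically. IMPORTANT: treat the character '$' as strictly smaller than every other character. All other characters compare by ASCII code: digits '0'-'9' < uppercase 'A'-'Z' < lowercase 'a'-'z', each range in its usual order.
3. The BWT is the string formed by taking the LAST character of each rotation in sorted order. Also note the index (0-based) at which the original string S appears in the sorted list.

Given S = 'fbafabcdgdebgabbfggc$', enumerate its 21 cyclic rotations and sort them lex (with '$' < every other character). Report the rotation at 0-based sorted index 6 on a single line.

Answer: bcdgdebgabbfggc$fbafa

Derivation:
All 21 rotations (rotation i = S[i:]+S[:i]):
  rot[0] = fbafabcdgdebgabbfggc$
  rot[1] = bafabcdgdebgabbfggc$f
  rot[2] = afabcdgdebgabbfggc$fb
  rot[3] = fabcdgdebgabbfggc$fba
  rot[4] = abcdgdebgabbfggc$fbaf
  rot[5] = bcdgdebgabbfggc$fbafa
  rot[6] = cdgdebgabbfggc$fbafab
  rot[7] = dgdebgabbfggc$fbafabc
  rot[8] = gdebgabbfggc$fbafabcd
  rot[9] = debgabbfggc$fbafabcdg
  rot[10] = ebgabbfggc$fbafabcdgd
  rot[11] = bgabbfggc$fbafabcdgde
  rot[12] = gabbfggc$fbafabcdgdeb
  rot[13] = abbfggc$fbafabcdgdebg
  rot[14] = bbfggc$fbafabcdgdebga
  rot[15] = bfggc$fbafabcdgdebgab
  rot[16] = fggc$fbafabcdgdebgabb
  rot[17] = ggc$fbafabcdgdebgabbf
  rot[18] = gc$fbafabcdgdebgabbfg
  rot[19] = c$fbafabcdgdebgabbfgg
  rot[20] = $fbafabcdgdebgabbfggc
Sorted (with $ < everything):
  sorted[0] = $fbafabcdgdebgabbfggc
  sorted[1] = abbfggc$fbafabcdgdebg
  sorted[2] = abcdgdebgabbfggc$fbaf
  sorted[3] = afabcdgdebgabbfggc$fb
  sorted[4] = bafabcdgdebgabbfggc$f
  sorted[5] = bbfggc$fbafabcdgdebga
  sorted[6] = bcdgdebgabbfggc$fbafa
  sorted[7] = bfggc$fbafabcdgdebgab
  sorted[8] = bgabbfggc$fbafabcdgde
  sorted[9] = c$fbafabcdgdebgabbfgg
  sorted[10] = cdgdebgabbfggc$fbafab
  sorted[11] = debgabbfggc$fbafabcdg
  sorted[12] = dgdebgabbfggc$fbafabc
  sorted[13] = ebgabbfggc$fbafabcdgd
  sorted[14] = fabcdgdebgabbfggc$fba
  sorted[15] = fbafabcdgdebgabbfggc$
  sorted[16] = fggc$fbafabcdgdebgabb
  sorted[17] = gabbfggc$fbafabcdgdeb
  sorted[18] = gc$fbafabcdgdebgabbfg
  sorted[19] = gdebgabbfggc$fbafabcd
  sorted[20] = ggc$fbafabcdgdebgabbf
sorted[6] = bcdgdebgabbfggc$fbafa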